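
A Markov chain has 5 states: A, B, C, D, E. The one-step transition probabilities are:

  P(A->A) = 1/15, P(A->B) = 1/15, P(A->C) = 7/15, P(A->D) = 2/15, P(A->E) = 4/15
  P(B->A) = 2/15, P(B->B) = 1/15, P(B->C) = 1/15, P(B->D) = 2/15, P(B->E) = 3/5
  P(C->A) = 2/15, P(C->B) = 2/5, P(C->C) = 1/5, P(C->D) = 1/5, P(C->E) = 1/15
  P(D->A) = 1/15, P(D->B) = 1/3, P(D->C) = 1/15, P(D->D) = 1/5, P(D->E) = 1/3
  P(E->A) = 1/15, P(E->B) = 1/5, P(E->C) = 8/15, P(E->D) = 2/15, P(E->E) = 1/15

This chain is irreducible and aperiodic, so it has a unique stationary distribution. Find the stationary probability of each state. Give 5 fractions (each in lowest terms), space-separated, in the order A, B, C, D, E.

The stationary distribution satisfies pi = pi * P, i.e.:
  pi_A = 1/15*pi_A + 2/15*pi_B + 2/15*pi_C + 1/15*pi_D + 1/15*pi_E
  pi_B = 1/15*pi_A + 1/15*pi_B + 2/5*pi_C + 1/3*pi_D + 1/5*pi_E
  pi_C = 7/15*pi_A + 1/15*pi_B + 1/5*pi_C + 1/15*pi_D + 8/15*pi_E
  pi_D = 2/15*pi_A + 2/15*pi_B + 1/5*pi_C + 1/5*pi_D + 2/15*pi_E
  pi_E = 4/15*pi_A + 3/5*pi_B + 1/15*pi_C + 1/3*pi_D + 1/15*pi_E
with normalization: pi_A + pi_B + pi_C + pi_D + pi_E = 1.

Using the first 4 balance equations plus normalization, the linear system A*pi = b is:
  [-14/15, 2/15, 2/15, 1/15, 1/15] . pi = 0
  [1/15, -14/15, 2/5, 1/3, 1/5] . pi = 0
  [7/15, 1/15, -4/5, 1/15, 8/15] . pi = 0
  [2/15, 2/15, 1/5, -4/5, 2/15] . pi = 0
  [1, 1, 1, 1, 1] . pi = 1

Solving yields:
  pi_A = 2594/26155
  pi_B = 5999/26155
  pi_C = 6756/26155
  pi_D = 4219/26155
  pi_E = 6587/26155

Verification (pi * P):
  2594/26155*1/15 + 5999/26155*2/15 + 6756/26155*2/15 + 4219/26155*1/15 + 6587/26155*1/15 = 2594/26155 = pi_A  (ok)
  2594/26155*1/15 + 5999/26155*1/15 + 6756/26155*2/5 + 4219/26155*1/3 + 6587/26155*1/5 = 5999/26155 = pi_B  (ok)
  2594/26155*7/15 + 5999/26155*1/15 + 6756/26155*1/5 + 4219/26155*1/15 + 6587/26155*8/15 = 6756/26155 = pi_C  (ok)
  2594/26155*2/15 + 5999/26155*2/15 + 6756/26155*1/5 + 4219/26155*1/5 + 6587/26155*2/15 = 4219/26155 = pi_D  (ok)
  2594/26155*4/15 + 5999/26155*3/5 + 6756/26155*1/15 + 4219/26155*1/3 + 6587/26155*1/15 = 6587/26155 = pi_E  (ok)

Answer: 2594/26155 5999/26155 6756/26155 4219/26155 6587/26155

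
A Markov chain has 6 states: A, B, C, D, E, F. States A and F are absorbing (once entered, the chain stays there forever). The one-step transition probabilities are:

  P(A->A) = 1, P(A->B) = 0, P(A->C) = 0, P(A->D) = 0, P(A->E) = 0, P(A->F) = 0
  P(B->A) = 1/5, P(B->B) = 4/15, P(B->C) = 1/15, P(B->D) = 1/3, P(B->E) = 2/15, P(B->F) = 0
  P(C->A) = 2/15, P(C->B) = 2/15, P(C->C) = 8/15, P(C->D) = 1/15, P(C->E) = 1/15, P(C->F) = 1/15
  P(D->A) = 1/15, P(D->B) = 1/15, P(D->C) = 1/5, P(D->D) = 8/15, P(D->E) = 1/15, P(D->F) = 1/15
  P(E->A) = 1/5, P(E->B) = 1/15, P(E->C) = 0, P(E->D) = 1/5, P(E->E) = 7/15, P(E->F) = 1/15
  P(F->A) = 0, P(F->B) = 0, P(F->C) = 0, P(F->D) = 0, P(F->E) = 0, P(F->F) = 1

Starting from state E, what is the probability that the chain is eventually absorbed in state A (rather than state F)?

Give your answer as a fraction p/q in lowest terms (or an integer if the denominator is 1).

Let a_i = P(absorbed in A | start in state i).
Boundary conditions: a_A = 1, a_F = 0.
For each transient state i, a_i = sum_j P(i->j) * a_j:
  a_B = 1/5*a_A + 4/15*a_B + 1/15*a_C + 1/3*a_D + 2/15*a_E + 0*a_F
  a_C = 2/15*a_A + 2/15*a_B + 8/15*a_C + 1/15*a_D + 1/15*a_E + 1/15*a_F
  a_D = 1/15*a_A + 1/15*a_B + 1/5*a_C + 8/15*a_D + 1/15*a_E + 1/15*a_F
  a_E = 1/5*a_A + 1/15*a_B + 0*a_C + 1/5*a_D + 7/15*a_E + 1/15*a_F

Substituting a_A = 1 and a_F = 0, rearrange to (I - Q) a = r where r[i] = P(i -> A):
  [11/15, -1/15, -1/3, -2/15] . (a_B, a_C, a_D, a_E) = 1/5
  [-2/15, 7/15, -1/15, -1/15] . (a_B, a_C, a_D, a_E) = 2/15
  [-1/15, -1/5, 7/15, -1/15] . (a_B, a_C, a_D, a_E) = 1/15
  [-1/15, 0, -1/5, 8/15] . (a_B, a_C, a_D, a_E) = 1/5

Solving yields:
  a_B = 2179/2853
  a_C = 1996/2853
  a_D = 622/951
  a_E = 2042/2853

Starting state is E, so the absorption probability is a_E = 2042/2853.

Answer: 2042/2853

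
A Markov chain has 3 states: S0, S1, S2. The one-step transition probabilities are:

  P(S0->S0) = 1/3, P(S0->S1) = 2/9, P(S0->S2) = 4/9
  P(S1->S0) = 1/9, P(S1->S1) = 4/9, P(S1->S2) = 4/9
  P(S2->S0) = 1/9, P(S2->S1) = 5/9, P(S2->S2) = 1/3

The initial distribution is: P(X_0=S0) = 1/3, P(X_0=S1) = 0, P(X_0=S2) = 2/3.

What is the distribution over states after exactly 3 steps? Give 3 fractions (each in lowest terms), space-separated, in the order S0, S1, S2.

Answer: 317/2187 332/729 874/2187

Derivation:
Propagating the distribution step by step (d_{t+1} = d_t * P):
d_0 = (S0=1/3, S1=0, S2=2/3)
  d_1[S0] = 1/3*1/3 + 0*1/9 + 2/3*1/9 = 5/27
  d_1[S1] = 1/3*2/9 + 0*4/9 + 2/3*5/9 = 4/9
  d_1[S2] = 1/3*4/9 + 0*4/9 + 2/3*1/3 = 10/27
d_1 = (S0=5/27, S1=4/9, S2=10/27)
  d_2[S0] = 5/27*1/3 + 4/9*1/9 + 10/27*1/9 = 37/243
  d_2[S1] = 5/27*2/9 + 4/9*4/9 + 10/27*5/9 = 4/9
  d_2[S2] = 5/27*4/9 + 4/9*4/9 + 10/27*1/3 = 98/243
d_2 = (S0=37/243, S1=4/9, S2=98/243)
  d_3[S0] = 37/243*1/3 + 4/9*1/9 + 98/243*1/9 = 317/2187
  d_3[S1] = 37/243*2/9 + 4/9*4/9 + 98/243*5/9 = 332/729
  d_3[S2] = 37/243*4/9 + 4/9*4/9 + 98/243*1/3 = 874/2187
d_3 = (S0=317/2187, S1=332/729, S2=874/2187)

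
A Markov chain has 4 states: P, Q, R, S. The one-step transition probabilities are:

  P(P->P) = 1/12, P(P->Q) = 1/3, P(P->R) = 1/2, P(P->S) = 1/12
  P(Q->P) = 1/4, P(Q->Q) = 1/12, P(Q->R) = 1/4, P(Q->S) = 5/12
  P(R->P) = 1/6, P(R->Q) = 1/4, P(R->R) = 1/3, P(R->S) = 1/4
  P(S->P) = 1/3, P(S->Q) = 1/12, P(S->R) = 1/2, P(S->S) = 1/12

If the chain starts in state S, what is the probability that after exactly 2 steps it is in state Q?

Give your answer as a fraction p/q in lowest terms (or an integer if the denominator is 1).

Computing P^2 by repeated multiplication:
P^1 =
  P: [1/12, 1/3, 1/2, 1/12]
  Q: [1/4, 1/12, 1/4, 5/12]
  R: [1/6, 1/4, 1/3, 1/4]
  S: [1/3, 1/12, 1/2, 1/12]
P^2 =
  P: [29/144, 3/16, 1/3, 5/18]
  Q: [2/9, 3/16, 7/16, 11/72]
  R: [31/144, 13/72, 55/144, 2/9]
  S: [23/144, 1/4, 19/48, 7/36]

(P^2)[S -> Q] = 1/4

Answer: 1/4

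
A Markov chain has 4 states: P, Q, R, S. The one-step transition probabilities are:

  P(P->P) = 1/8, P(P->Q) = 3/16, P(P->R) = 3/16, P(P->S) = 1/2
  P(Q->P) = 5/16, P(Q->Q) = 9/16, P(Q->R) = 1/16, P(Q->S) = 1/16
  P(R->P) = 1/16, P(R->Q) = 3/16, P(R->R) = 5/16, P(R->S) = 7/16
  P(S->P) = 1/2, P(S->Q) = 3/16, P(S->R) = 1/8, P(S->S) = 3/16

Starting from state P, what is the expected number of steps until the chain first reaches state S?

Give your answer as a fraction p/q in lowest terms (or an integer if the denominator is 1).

Let h_i = expected steps to first reach S from state i.
Boundary: h_S = 0.
First-step equations for the other states:
  h_P = 1 + 1/8*h_P + 3/16*h_Q + 3/16*h_R + 1/2*h_S
  h_Q = 1 + 5/16*h_P + 9/16*h_Q + 1/16*h_R + 1/16*h_S
  h_R = 1 + 1/16*h_P + 3/16*h_Q + 5/16*h_R + 7/16*h_S

Substituting h_S = 0 and rearranging gives the linear system (I - Q) h = 1:
  [7/8, -3/16, -3/16] . (h_P, h_Q, h_R) = 1
  [-5/16, 7/16, -1/16] . (h_P, h_Q, h_R) = 1
  [-1/16, -3/16, 11/16] . (h_P, h_Q, h_R) = 1

Solving yields:
  h_P = 1120/401
  h_Q = 1888/401
  h_R = 1200/401

Starting state is P, so the expected hitting time is h_P = 1120/401.

Answer: 1120/401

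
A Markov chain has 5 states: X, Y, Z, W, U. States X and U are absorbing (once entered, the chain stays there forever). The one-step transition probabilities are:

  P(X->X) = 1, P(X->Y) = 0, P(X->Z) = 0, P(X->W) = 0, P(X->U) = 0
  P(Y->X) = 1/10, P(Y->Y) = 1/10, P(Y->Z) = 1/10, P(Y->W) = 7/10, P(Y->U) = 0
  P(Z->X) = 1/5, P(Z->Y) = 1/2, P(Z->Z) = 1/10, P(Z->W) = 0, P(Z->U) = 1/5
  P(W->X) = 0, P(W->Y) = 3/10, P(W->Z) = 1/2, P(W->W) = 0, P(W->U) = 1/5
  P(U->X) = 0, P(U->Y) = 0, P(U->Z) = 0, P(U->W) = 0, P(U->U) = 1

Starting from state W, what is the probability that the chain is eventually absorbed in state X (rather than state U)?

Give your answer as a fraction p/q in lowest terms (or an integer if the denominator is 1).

Let a_i = P(absorbed in X | start in state i).
Boundary conditions: a_X = 1, a_U = 0.
For each transient state i, a_i = sum_j P(i->j) * a_j:
  a_Y = 1/10*a_X + 1/10*a_Y + 1/10*a_Z + 7/10*a_W + 0*a_U
  a_Z = 1/5*a_X + 1/2*a_Y + 1/10*a_Z + 0*a_W + 1/5*a_U
  a_W = 0*a_X + 3/10*a_Y + 1/2*a_Z + 0*a_W + 1/5*a_U

Substituting a_X = 1 and a_U = 0, rearrange to (I - Q) a = r where r[i] = P(i -> X):
  [9/10, -1/10, -7/10] . (a_Y, a_Z, a_W) = 1/10
  [-1/2, 9/10, 0] . (a_Y, a_Z, a_W) = 1/5
  [-3/10, -1/2, 1] . (a_Y, a_Z, a_W) = 0

Solving yields:
  a_Y = 5/11
  a_Z = 47/99
  a_W = 37/99

Starting state is W, so the absorption probability is a_W = 37/99.

Answer: 37/99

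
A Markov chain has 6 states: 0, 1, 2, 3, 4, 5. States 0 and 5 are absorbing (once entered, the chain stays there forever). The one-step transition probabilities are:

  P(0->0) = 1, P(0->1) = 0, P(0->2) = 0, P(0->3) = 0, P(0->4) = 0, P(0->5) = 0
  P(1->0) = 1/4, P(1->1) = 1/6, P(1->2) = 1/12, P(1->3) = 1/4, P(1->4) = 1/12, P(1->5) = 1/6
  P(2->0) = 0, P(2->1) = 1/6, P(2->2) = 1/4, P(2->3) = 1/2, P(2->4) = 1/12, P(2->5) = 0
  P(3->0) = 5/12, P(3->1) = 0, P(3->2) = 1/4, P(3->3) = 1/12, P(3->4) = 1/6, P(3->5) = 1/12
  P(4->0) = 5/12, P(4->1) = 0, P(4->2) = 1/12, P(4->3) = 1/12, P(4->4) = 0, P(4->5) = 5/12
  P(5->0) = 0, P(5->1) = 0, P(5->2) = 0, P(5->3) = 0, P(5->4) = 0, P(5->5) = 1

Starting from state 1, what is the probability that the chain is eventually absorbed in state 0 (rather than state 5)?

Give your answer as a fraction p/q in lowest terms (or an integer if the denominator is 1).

Answer: 1416/2191

Derivation:
Let a_i = P(absorbed in 0 | start in state i).
Boundary conditions: a_0 = 1, a_5 = 0.
For each transient state i, a_i = sum_j P(i->j) * a_j:
  a_1 = 1/4*a_0 + 1/6*a_1 + 1/12*a_2 + 1/4*a_3 + 1/12*a_4 + 1/6*a_5
  a_2 = 0*a_0 + 1/6*a_1 + 1/4*a_2 + 1/2*a_3 + 1/12*a_4 + 0*a_5
  a_3 = 5/12*a_0 + 0*a_1 + 1/4*a_2 + 1/12*a_3 + 1/6*a_4 + 1/12*a_5
  a_4 = 5/12*a_0 + 0*a_1 + 1/12*a_2 + 1/12*a_3 + 0*a_4 + 5/12*a_5

Substituting a_0 = 1 and a_5 = 0, rearrange to (I - Q) a = r where r[i] = P(i -> 0):
  [5/6, -1/12, -1/4, -1/12] . (a_1, a_2, a_3, a_4) = 1/4
  [-1/6, 3/4, -1/2, -1/12] . (a_1, a_2, a_3, a_4) = 0
  [0, -1/4, 11/12, -1/6] . (a_1, a_2, a_3, a_4) = 5/12
  [0, -1/12, -1/12, 1] . (a_1, a_2, a_3, a_4) = 5/12

Solving yields:
  a_1 = 1416/2191
  a_2 = 1530/2191
  a_3 = 1627/2191
  a_4 = 168/313

Starting state is 1, so the absorption probability is a_1 = 1416/2191.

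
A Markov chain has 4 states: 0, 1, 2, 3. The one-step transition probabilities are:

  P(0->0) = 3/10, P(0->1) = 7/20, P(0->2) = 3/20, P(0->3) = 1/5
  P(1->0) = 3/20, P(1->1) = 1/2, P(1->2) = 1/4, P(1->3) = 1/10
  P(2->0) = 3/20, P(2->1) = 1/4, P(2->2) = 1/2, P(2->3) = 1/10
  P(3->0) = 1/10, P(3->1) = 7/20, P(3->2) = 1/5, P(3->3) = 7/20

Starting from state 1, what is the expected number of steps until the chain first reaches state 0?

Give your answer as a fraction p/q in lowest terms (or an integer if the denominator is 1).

Let h_i = expected steps to first reach 0 from state i.
Boundary: h_0 = 0.
First-step equations for the other states:
  h_1 = 1 + 3/20*h_0 + 1/2*h_1 + 1/4*h_2 + 1/10*h_3
  h_2 = 1 + 3/20*h_0 + 1/4*h_1 + 1/2*h_2 + 1/10*h_3
  h_3 = 1 + 1/10*h_0 + 7/20*h_1 + 1/5*h_2 + 7/20*h_3

Substituting h_0 = 0 and rearranging gives the linear system (I - Q) h = 1:
  [1/2, -1/4, -1/10] . (h_1, h_2, h_3) = 1
  [-1/4, 1/2, -1/10] . (h_1, h_2, h_3) = 1
  [-7/20, -1/5, 13/20] . (h_1, h_2, h_3) = 1

Solving yields:
  h_1 = 300/43
  h_2 = 300/43
  h_3 = 320/43

Starting state is 1, so the expected hitting time is h_1 = 300/43.

Answer: 300/43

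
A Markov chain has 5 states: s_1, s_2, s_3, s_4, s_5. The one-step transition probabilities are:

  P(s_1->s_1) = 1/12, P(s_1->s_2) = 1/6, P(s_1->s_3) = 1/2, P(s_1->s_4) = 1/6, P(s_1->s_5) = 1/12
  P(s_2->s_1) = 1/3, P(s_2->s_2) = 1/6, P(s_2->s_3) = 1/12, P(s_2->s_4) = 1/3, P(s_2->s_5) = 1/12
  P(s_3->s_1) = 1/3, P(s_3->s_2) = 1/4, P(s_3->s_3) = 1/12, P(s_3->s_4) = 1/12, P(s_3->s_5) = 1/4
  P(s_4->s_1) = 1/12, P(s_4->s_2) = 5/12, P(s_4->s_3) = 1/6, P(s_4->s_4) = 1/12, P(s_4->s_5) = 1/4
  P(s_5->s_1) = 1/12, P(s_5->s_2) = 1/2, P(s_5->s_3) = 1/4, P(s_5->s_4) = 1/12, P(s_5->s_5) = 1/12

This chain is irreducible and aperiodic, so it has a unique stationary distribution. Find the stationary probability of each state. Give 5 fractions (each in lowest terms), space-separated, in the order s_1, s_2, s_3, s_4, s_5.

Answer: 2181/10708 8827/32124 6637/32124 5429/32124 1172/8031

Derivation:
The stationary distribution satisfies pi = pi * P, i.e.:
  pi_s_1 = 1/12*pi_s_1 + 1/3*pi_s_2 + 1/3*pi_s_3 + 1/12*pi_s_4 + 1/12*pi_s_5
  pi_s_2 = 1/6*pi_s_1 + 1/6*pi_s_2 + 1/4*pi_s_3 + 5/12*pi_s_4 + 1/2*pi_s_5
  pi_s_3 = 1/2*pi_s_1 + 1/12*pi_s_2 + 1/12*pi_s_3 + 1/6*pi_s_4 + 1/4*pi_s_5
  pi_s_4 = 1/6*pi_s_1 + 1/3*pi_s_2 + 1/12*pi_s_3 + 1/12*pi_s_4 + 1/12*pi_s_5
  pi_s_5 = 1/12*pi_s_1 + 1/12*pi_s_2 + 1/4*pi_s_3 + 1/4*pi_s_4 + 1/12*pi_s_5
with normalization: pi_s_1 + pi_s_2 + pi_s_3 + pi_s_4 + pi_s_5 = 1.

Using the first 4 balance equations plus normalization, the linear system A*pi = b is:
  [-11/12, 1/3, 1/3, 1/12, 1/12] . pi = 0
  [1/6, -5/6, 1/4, 5/12, 1/2] . pi = 0
  [1/2, 1/12, -11/12, 1/6, 1/4] . pi = 0
  [1/6, 1/3, 1/12, -11/12, 1/12] . pi = 0
  [1, 1, 1, 1, 1] . pi = 1

Solving yields:
  pi_s_1 = 2181/10708
  pi_s_2 = 8827/32124
  pi_s_3 = 6637/32124
  pi_s_4 = 5429/32124
  pi_s_5 = 1172/8031

Verification (pi * P):
  2181/10708*1/12 + 8827/32124*1/3 + 6637/32124*1/3 + 5429/32124*1/12 + 1172/8031*1/12 = 2181/10708 = pi_s_1  (ok)
  2181/10708*1/6 + 8827/32124*1/6 + 6637/32124*1/4 + 5429/32124*5/12 + 1172/8031*1/2 = 8827/32124 = pi_s_2  (ok)
  2181/10708*1/2 + 8827/32124*1/12 + 6637/32124*1/12 + 5429/32124*1/6 + 1172/8031*1/4 = 6637/32124 = pi_s_3  (ok)
  2181/10708*1/6 + 8827/32124*1/3 + 6637/32124*1/12 + 5429/32124*1/12 + 1172/8031*1/12 = 5429/32124 = pi_s_4  (ok)
  2181/10708*1/12 + 8827/32124*1/12 + 6637/32124*1/4 + 5429/32124*1/4 + 1172/8031*1/12 = 1172/8031 = pi_s_5  (ok)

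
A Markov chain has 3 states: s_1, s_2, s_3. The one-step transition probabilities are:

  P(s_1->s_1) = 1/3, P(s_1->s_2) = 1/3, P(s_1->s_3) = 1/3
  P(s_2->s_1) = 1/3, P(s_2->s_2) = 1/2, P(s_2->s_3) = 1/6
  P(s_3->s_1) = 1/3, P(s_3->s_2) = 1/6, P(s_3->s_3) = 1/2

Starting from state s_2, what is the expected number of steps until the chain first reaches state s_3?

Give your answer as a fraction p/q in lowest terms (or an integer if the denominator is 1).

Answer: 9/2

Derivation:
Let h_i = expected steps to first reach s_3 from state i.
Boundary: h_s_3 = 0.
First-step equations for the other states:
  h_s_1 = 1 + 1/3*h_s_1 + 1/3*h_s_2 + 1/3*h_s_3
  h_s_2 = 1 + 1/3*h_s_1 + 1/2*h_s_2 + 1/6*h_s_3

Substituting h_s_3 = 0 and rearranging gives the linear system (I - Q) h = 1:
  [2/3, -1/3] . (h_s_1, h_s_2) = 1
  [-1/3, 1/2] . (h_s_1, h_s_2) = 1

Solving yields:
  h_s_1 = 15/4
  h_s_2 = 9/2

Starting state is s_2, so the expected hitting time is h_s_2 = 9/2.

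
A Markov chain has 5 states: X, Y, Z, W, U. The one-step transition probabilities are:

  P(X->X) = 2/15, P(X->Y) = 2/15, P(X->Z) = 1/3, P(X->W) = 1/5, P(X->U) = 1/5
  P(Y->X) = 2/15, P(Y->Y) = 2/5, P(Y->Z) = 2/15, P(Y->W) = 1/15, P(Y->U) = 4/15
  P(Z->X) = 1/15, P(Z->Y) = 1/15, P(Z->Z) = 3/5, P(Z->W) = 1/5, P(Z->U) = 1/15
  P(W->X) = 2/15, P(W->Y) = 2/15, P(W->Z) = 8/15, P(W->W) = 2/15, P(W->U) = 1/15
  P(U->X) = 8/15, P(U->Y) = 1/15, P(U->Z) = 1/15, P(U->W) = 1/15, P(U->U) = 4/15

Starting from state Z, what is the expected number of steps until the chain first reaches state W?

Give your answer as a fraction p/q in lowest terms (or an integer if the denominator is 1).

Let h_i = expected steps to first reach W from state i.
Boundary: h_W = 0.
First-step equations for the other states:
  h_X = 1 + 2/15*h_X + 2/15*h_Y + 1/3*h_Z + 1/5*h_W + 1/5*h_U
  h_Y = 1 + 2/15*h_X + 2/5*h_Y + 2/15*h_Z + 1/15*h_W + 4/15*h_U
  h_Z = 1 + 1/15*h_X + 1/15*h_Y + 3/5*h_Z + 1/5*h_W + 1/15*h_U
  h_U = 1 + 8/15*h_X + 1/15*h_Y + 1/15*h_Z + 1/15*h_W + 4/15*h_U

Substituting h_W = 0 and rearranging gives the linear system (I - Q) h = 1:
  [13/15, -2/15, -1/3, -1/5] . (h_X, h_Y, h_Z, h_U) = 1
  [-2/15, 3/5, -2/15, -4/15] . (h_X, h_Y, h_Z, h_U) = 1
  [-1/15, -1/15, 2/5, -1/15] . (h_X, h_Y, h_Z, h_U) = 1
  [-8/15, -1/15, -1/15, 11/15] . (h_X, h_Y, h_Z, h_U) = 1

Solving yields:
  h_X = 23655/3763
  h_Y = 28545/3763
  h_Z = 22605/3763
  h_U = 26985/3763

Starting state is Z, so the expected hitting time is h_Z = 22605/3763.

Answer: 22605/3763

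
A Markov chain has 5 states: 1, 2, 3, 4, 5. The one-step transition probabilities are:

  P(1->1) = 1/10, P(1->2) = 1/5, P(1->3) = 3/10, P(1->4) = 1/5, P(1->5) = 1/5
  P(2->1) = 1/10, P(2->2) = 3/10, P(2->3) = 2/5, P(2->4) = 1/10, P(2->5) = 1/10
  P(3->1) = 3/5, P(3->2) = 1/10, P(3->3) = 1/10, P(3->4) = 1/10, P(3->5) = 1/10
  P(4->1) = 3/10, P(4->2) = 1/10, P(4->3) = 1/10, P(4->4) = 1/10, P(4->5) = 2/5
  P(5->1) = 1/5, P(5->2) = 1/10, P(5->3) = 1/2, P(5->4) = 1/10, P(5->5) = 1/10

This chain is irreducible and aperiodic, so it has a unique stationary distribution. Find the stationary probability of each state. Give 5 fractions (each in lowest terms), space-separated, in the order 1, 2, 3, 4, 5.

The stationary distribution satisfies pi = pi * P, i.e.:
  pi_1 = 1/10*pi_1 + 1/10*pi_2 + 3/5*pi_3 + 3/10*pi_4 + 1/5*pi_5
  pi_2 = 1/5*pi_1 + 3/10*pi_2 + 1/10*pi_3 + 1/10*pi_4 + 1/10*pi_5
  pi_3 = 3/10*pi_1 + 2/5*pi_2 + 1/10*pi_3 + 1/10*pi_4 + 1/2*pi_5
  pi_4 = 1/5*pi_1 + 1/10*pi_2 + 1/10*pi_3 + 1/10*pi_4 + 1/10*pi_5
  pi_5 = 1/5*pi_1 + 1/10*pi_2 + 1/10*pi_3 + 2/5*pi_4 + 1/10*pi_5
with normalization: pi_1 + pi_2 + pi_3 + pi_4 + pi_5 = 1.

Using the first 4 balance equations plus normalization, the linear system A*pi = b is:
  [-9/10, 1/10, 3/5, 3/10, 1/5] . pi = 0
  [1/5, -7/10, 1/10, 1/10, 1/10] . pi = 0
  [3/10, 2/5, -9/10, 1/10, 1/2] . pi = 0
  [1/5, 1/10, 1/10, -9/10, 1/10] . pi = 0
  [1, 1, 1, 1, 1] . pi = 1

Solving yields:
  pi_1 = 911/3289
  pi_2 = 525/3289
  pi_3 = 887/3289
  pi_4 = 420/3289
  pi_5 = 42/253

Verification (pi * P):
  911/3289*1/10 + 525/3289*1/10 + 887/3289*3/5 + 420/3289*3/10 + 42/253*1/5 = 911/3289 = pi_1  (ok)
  911/3289*1/5 + 525/3289*3/10 + 887/3289*1/10 + 420/3289*1/10 + 42/253*1/10 = 525/3289 = pi_2  (ok)
  911/3289*3/10 + 525/3289*2/5 + 887/3289*1/10 + 420/3289*1/10 + 42/253*1/2 = 887/3289 = pi_3  (ok)
  911/3289*1/5 + 525/3289*1/10 + 887/3289*1/10 + 420/3289*1/10 + 42/253*1/10 = 420/3289 = pi_4  (ok)
  911/3289*1/5 + 525/3289*1/10 + 887/3289*1/10 + 420/3289*2/5 + 42/253*1/10 = 42/253 = pi_5  (ok)

Answer: 911/3289 525/3289 887/3289 420/3289 42/253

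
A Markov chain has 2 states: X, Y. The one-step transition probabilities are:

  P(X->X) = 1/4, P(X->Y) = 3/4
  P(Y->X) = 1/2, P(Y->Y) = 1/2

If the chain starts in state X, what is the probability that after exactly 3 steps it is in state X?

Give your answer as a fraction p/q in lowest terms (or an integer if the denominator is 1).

Computing P^3 by repeated multiplication:
P^1 =
  X: [1/4, 3/4]
  Y: [1/2, 1/2]
P^2 =
  X: [7/16, 9/16]
  Y: [3/8, 5/8]
P^3 =
  X: [25/64, 39/64]
  Y: [13/32, 19/32]

(P^3)[X -> X] = 25/64

Answer: 25/64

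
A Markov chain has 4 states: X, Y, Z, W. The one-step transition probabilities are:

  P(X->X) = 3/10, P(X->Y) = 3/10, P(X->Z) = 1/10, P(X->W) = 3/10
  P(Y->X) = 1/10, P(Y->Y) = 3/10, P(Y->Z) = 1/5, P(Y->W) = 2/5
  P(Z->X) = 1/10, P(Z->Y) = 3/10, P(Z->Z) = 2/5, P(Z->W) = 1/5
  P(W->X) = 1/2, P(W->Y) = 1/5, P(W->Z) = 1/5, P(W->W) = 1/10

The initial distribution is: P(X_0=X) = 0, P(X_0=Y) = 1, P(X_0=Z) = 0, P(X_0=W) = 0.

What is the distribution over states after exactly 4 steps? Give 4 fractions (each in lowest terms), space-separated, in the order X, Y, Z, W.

Answer: 631/2500 2743/10000 547/2500 509/2000

Derivation:
Propagating the distribution step by step (d_{t+1} = d_t * P):
d_0 = (X=0, Y=1, Z=0, W=0)
  d_1[X] = 0*3/10 + 1*1/10 + 0*1/10 + 0*1/2 = 1/10
  d_1[Y] = 0*3/10 + 1*3/10 + 0*3/10 + 0*1/5 = 3/10
  d_1[Z] = 0*1/10 + 1*1/5 + 0*2/5 + 0*1/5 = 1/5
  d_1[W] = 0*3/10 + 1*2/5 + 0*1/5 + 0*1/10 = 2/5
d_1 = (X=1/10, Y=3/10, Z=1/5, W=2/5)
  d_2[X] = 1/10*3/10 + 3/10*1/10 + 1/5*1/10 + 2/5*1/2 = 7/25
  d_2[Y] = 1/10*3/10 + 3/10*3/10 + 1/5*3/10 + 2/5*1/5 = 13/50
  d_2[Z] = 1/10*1/10 + 3/10*1/5 + 1/5*2/5 + 2/5*1/5 = 23/100
  d_2[W] = 1/10*3/10 + 3/10*2/5 + 1/5*1/5 + 2/5*1/10 = 23/100
d_2 = (X=7/25, Y=13/50, Z=23/100, W=23/100)
  d_3[X] = 7/25*3/10 + 13/50*1/10 + 23/100*1/10 + 23/100*1/2 = 31/125
  d_3[Y] = 7/25*3/10 + 13/50*3/10 + 23/100*3/10 + 23/100*1/5 = 277/1000
  d_3[Z] = 7/25*1/10 + 13/50*1/5 + 23/100*2/5 + 23/100*1/5 = 109/500
  d_3[W] = 7/25*3/10 + 13/50*2/5 + 23/100*1/5 + 23/100*1/10 = 257/1000
d_3 = (X=31/125, Y=277/1000, Z=109/500, W=257/1000)
  d_4[X] = 31/125*3/10 + 277/1000*1/10 + 109/500*1/10 + 257/1000*1/2 = 631/2500
  d_4[Y] = 31/125*3/10 + 277/1000*3/10 + 109/500*3/10 + 257/1000*1/5 = 2743/10000
  d_4[Z] = 31/125*1/10 + 277/1000*1/5 + 109/500*2/5 + 257/1000*1/5 = 547/2500
  d_4[W] = 31/125*3/10 + 277/1000*2/5 + 109/500*1/5 + 257/1000*1/10 = 509/2000
d_4 = (X=631/2500, Y=2743/10000, Z=547/2500, W=509/2000)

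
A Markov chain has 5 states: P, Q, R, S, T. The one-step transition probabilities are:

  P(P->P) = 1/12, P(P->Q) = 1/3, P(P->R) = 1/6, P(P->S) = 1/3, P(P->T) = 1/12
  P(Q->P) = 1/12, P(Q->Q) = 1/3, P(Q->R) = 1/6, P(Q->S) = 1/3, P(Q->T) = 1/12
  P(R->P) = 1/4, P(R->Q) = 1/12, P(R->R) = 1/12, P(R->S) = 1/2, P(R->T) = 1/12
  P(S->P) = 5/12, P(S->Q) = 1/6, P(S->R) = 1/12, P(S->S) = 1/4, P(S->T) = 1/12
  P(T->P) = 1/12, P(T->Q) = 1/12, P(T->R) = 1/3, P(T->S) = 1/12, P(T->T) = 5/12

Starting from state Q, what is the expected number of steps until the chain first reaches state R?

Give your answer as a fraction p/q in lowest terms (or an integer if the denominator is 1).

Answer: 1248/205

Derivation:
Let h_i = expected steps to first reach R from state i.
Boundary: h_R = 0.
First-step equations for the other states:
  h_P = 1 + 1/12*h_P + 1/3*h_Q + 1/6*h_R + 1/3*h_S + 1/12*h_T
  h_Q = 1 + 1/12*h_P + 1/3*h_Q + 1/6*h_R + 1/3*h_S + 1/12*h_T
  h_S = 1 + 5/12*h_P + 1/6*h_Q + 1/12*h_R + 1/4*h_S + 1/12*h_T
  h_T = 1 + 1/12*h_P + 1/12*h_Q + 1/3*h_R + 1/12*h_S + 5/12*h_T

Substituting h_R = 0 and rearranging gives the linear system (I - Q) h = 1:
  [11/12, -1/3, -1/3, -1/12] . (h_P, h_Q, h_S, h_T) = 1
  [-1/12, 2/3, -1/3, -1/12] . (h_P, h_Q, h_S, h_T) = 1
  [-5/12, -1/6, 3/4, -1/12] . (h_P, h_Q, h_S, h_T) = 1
  [-1/12, -1/12, -1/12, 7/12] . (h_P, h_Q, h_S, h_T) = 1

Solving yields:
  h_P = 1248/205
  h_Q = 1248/205
  h_S = 1344/205
  h_T = 180/41

Starting state is Q, so the expected hitting time is h_Q = 1248/205.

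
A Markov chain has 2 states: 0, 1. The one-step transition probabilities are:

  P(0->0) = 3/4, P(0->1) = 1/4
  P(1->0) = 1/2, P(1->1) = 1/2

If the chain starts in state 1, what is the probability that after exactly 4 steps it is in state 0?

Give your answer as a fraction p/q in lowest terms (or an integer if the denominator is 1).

Computing P^4 by repeated multiplication:
P^1 =
  0: [3/4, 1/4]
  1: [1/2, 1/2]
P^2 =
  0: [11/16, 5/16]
  1: [5/8, 3/8]
P^3 =
  0: [43/64, 21/64]
  1: [21/32, 11/32]
P^4 =
  0: [171/256, 85/256]
  1: [85/128, 43/128]

(P^4)[1 -> 0] = 85/128

Answer: 85/128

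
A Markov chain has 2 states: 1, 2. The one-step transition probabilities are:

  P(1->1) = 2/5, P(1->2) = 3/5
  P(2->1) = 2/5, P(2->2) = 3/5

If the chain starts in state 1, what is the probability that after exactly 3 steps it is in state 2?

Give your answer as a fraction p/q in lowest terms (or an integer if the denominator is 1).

Answer: 3/5

Derivation:
Computing P^3 by repeated multiplication:
P^1 =
  1: [2/5, 3/5]
  2: [2/5, 3/5]
P^2 =
  1: [2/5, 3/5]
  2: [2/5, 3/5]
P^3 =
  1: [2/5, 3/5]
  2: [2/5, 3/5]

(P^3)[1 -> 2] = 3/5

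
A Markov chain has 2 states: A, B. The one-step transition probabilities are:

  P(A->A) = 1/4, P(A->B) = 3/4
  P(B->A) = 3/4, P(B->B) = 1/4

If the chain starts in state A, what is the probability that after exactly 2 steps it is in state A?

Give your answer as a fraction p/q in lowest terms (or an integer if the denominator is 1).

Answer: 5/8

Derivation:
Computing P^2 by repeated multiplication:
P^1 =
  A: [1/4, 3/4]
  B: [3/4, 1/4]
P^2 =
  A: [5/8, 3/8]
  B: [3/8, 5/8]

(P^2)[A -> A] = 5/8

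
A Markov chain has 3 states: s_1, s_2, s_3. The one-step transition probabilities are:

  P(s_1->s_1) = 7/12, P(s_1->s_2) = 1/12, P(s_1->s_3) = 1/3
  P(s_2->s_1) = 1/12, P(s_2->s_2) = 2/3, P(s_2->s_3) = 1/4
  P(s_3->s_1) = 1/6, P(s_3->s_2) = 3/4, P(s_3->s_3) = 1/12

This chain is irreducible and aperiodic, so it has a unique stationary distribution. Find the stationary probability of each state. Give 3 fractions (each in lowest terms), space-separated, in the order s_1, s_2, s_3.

The stationary distribution satisfies pi = pi * P, i.e.:
  pi_s_1 = 7/12*pi_s_1 + 1/12*pi_s_2 + 1/6*pi_s_3
  pi_s_2 = 1/12*pi_s_1 + 2/3*pi_s_2 + 3/4*pi_s_3
  pi_s_3 = 1/3*pi_s_1 + 1/4*pi_s_2 + 1/12*pi_s_3
with normalization: pi_s_1 + pi_s_2 + pi_s_3 = 1.

Using the first 2 balance equations plus normalization, the linear system A*pi = b is:
  [-5/12, 1/12, 1/6] . pi = 0
  [1/12, -1/3, 3/4] . pi = 0
  [1, 1, 1] . pi = 1

Solving yields:
  pi_s_1 = 17/83
  pi_s_2 = 47/83
  pi_s_3 = 19/83

Verification (pi * P):
  17/83*7/12 + 47/83*1/12 + 19/83*1/6 = 17/83 = pi_s_1  (ok)
  17/83*1/12 + 47/83*2/3 + 19/83*3/4 = 47/83 = pi_s_2  (ok)
  17/83*1/3 + 47/83*1/4 + 19/83*1/12 = 19/83 = pi_s_3  (ok)

Answer: 17/83 47/83 19/83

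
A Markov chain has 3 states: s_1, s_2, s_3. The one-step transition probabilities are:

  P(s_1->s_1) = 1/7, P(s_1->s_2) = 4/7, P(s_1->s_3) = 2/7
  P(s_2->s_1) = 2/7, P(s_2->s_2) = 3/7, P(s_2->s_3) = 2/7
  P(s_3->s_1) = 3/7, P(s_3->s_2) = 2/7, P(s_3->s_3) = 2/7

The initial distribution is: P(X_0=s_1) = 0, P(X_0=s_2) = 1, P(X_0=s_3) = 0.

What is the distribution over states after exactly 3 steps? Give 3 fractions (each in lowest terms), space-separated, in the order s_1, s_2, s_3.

Answer: 2/7 3/7 2/7

Derivation:
Propagating the distribution step by step (d_{t+1} = d_t * P):
d_0 = (s_1=0, s_2=1, s_3=0)
  d_1[s_1] = 0*1/7 + 1*2/7 + 0*3/7 = 2/7
  d_1[s_2] = 0*4/7 + 1*3/7 + 0*2/7 = 3/7
  d_1[s_3] = 0*2/7 + 1*2/7 + 0*2/7 = 2/7
d_1 = (s_1=2/7, s_2=3/7, s_3=2/7)
  d_2[s_1] = 2/7*1/7 + 3/7*2/7 + 2/7*3/7 = 2/7
  d_2[s_2] = 2/7*4/7 + 3/7*3/7 + 2/7*2/7 = 3/7
  d_2[s_3] = 2/7*2/7 + 3/7*2/7 + 2/7*2/7 = 2/7
d_2 = (s_1=2/7, s_2=3/7, s_3=2/7)
  d_3[s_1] = 2/7*1/7 + 3/7*2/7 + 2/7*3/7 = 2/7
  d_3[s_2] = 2/7*4/7 + 3/7*3/7 + 2/7*2/7 = 3/7
  d_3[s_3] = 2/7*2/7 + 3/7*2/7 + 2/7*2/7 = 2/7
d_3 = (s_1=2/7, s_2=3/7, s_3=2/7)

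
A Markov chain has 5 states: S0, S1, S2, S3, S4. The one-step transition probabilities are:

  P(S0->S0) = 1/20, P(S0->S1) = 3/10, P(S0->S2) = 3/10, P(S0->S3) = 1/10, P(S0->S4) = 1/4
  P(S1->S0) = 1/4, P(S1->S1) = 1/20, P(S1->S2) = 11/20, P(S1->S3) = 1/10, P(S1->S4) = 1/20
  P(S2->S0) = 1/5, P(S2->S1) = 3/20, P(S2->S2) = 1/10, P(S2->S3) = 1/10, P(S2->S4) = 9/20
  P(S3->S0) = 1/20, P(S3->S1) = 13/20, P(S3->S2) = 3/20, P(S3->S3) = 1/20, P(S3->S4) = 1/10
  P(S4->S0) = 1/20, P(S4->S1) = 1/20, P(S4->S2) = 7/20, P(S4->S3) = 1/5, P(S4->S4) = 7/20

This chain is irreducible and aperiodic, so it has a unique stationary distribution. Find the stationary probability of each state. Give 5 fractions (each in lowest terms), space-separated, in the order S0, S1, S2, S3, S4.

Answer: 7368/56891 41869/227564 16200/56891 13869/113782 63685/227564

Derivation:
The stationary distribution satisfies pi = pi * P, i.e.:
  pi_S0 = 1/20*pi_S0 + 1/4*pi_S1 + 1/5*pi_S2 + 1/20*pi_S3 + 1/20*pi_S4
  pi_S1 = 3/10*pi_S0 + 1/20*pi_S1 + 3/20*pi_S2 + 13/20*pi_S3 + 1/20*pi_S4
  pi_S2 = 3/10*pi_S0 + 11/20*pi_S1 + 1/10*pi_S2 + 3/20*pi_S3 + 7/20*pi_S4
  pi_S3 = 1/10*pi_S0 + 1/10*pi_S1 + 1/10*pi_S2 + 1/20*pi_S3 + 1/5*pi_S4
  pi_S4 = 1/4*pi_S0 + 1/20*pi_S1 + 9/20*pi_S2 + 1/10*pi_S3 + 7/20*pi_S4
with normalization: pi_S0 + pi_S1 + pi_S2 + pi_S3 + pi_S4 = 1.

Using the first 4 balance equations plus normalization, the linear system A*pi = b is:
  [-19/20, 1/4, 1/5, 1/20, 1/20] . pi = 0
  [3/10, -19/20, 3/20, 13/20, 1/20] . pi = 0
  [3/10, 11/20, -9/10, 3/20, 7/20] . pi = 0
  [1/10, 1/10, 1/10, -19/20, 1/5] . pi = 0
  [1, 1, 1, 1, 1] . pi = 1

Solving yields:
  pi_S0 = 7368/56891
  pi_S1 = 41869/227564
  pi_S2 = 16200/56891
  pi_S3 = 13869/113782
  pi_S4 = 63685/227564

Verification (pi * P):
  7368/56891*1/20 + 41869/227564*1/4 + 16200/56891*1/5 + 13869/113782*1/20 + 63685/227564*1/20 = 7368/56891 = pi_S0  (ok)
  7368/56891*3/10 + 41869/227564*1/20 + 16200/56891*3/20 + 13869/113782*13/20 + 63685/227564*1/20 = 41869/227564 = pi_S1  (ok)
  7368/56891*3/10 + 41869/227564*11/20 + 16200/56891*1/10 + 13869/113782*3/20 + 63685/227564*7/20 = 16200/56891 = pi_S2  (ok)
  7368/56891*1/10 + 41869/227564*1/10 + 16200/56891*1/10 + 13869/113782*1/20 + 63685/227564*1/5 = 13869/113782 = pi_S3  (ok)
  7368/56891*1/4 + 41869/227564*1/20 + 16200/56891*9/20 + 13869/113782*1/10 + 63685/227564*7/20 = 63685/227564 = pi_S4  (ok)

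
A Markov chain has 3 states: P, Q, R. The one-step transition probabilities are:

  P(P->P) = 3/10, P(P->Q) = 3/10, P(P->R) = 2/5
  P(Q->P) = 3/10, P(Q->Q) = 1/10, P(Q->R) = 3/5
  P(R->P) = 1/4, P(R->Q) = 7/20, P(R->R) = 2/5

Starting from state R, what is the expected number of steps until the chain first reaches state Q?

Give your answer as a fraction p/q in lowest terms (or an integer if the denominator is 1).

Let h_i = expected steps to first reach Q from state i.
Boundary: h_Q = 0.
First-step equations for the other states:
  h_P = 1 + 3/10*h_P + 3/10*h_Q + 2/5*h_R
  h_R = 1 + 1/4*h_P + 7/20*h_Q + 2/5*h_R

Substituting h_Q = 0 and rearranging gives the linear system (I - Q) h = 1:
  [7/10, -2/5] . (h_P, h_R) = 1
  [-1/4, 3/5] . (h_P, h_R) = 1

Solving yields:
  h_P = 25/8
  h_R = 95/32

Starting state is R, so the expected hitting time is h_R = 95/32.

Answer: 95/32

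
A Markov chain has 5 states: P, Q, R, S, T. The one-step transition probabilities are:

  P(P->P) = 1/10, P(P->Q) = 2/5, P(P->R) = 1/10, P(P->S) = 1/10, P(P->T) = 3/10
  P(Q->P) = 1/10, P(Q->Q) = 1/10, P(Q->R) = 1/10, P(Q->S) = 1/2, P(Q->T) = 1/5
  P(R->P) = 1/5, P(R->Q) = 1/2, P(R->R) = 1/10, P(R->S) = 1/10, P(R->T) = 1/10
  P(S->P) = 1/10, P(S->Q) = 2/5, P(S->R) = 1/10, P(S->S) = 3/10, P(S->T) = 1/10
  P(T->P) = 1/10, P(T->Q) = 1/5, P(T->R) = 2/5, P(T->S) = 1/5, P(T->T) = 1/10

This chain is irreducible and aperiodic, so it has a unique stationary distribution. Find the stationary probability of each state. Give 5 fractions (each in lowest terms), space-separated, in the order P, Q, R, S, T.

Answer: 125/1091 967/3273 159/1091 955/3273 499/3273

Derivation:
The stationary distribution satisfies pi = pi * P, i.e.:
  pi_P = 1/10*pi_P + 1/10*pi_Q + 1/5*pi_R + 1/10*pi_S + 1/10*pi_T
  pi_Q = 2/5*pi_P + 1/10*pi_Q + 1/2*pi_R + 2/5*pi_S + 1/5*pi_T
  pi_R = 1/10*pi_P + 1/10*pi_Q + 1/10*pi_R + 1/10*pi_S + 2/5*pi_T
  pi_S = 1/10*pi_P + 1/2*pi_Q + 1/10*pi_R + 3/10*pi_S + 1/5*pi_T
  pi_T = 3/10*pi_P + 1/5*pi_Q + 1/10*pi_R + 1/10*pi_S + 1/10*pi_T
with normalization: pi_P + pi_Q + pi_R + pi_S + pi_T = 1.

Using the first 4 balance equations plus normalization, the linear system A*pi = b is:
  [-9/10, 1/10, 1/5, 1/10, 1/10] . pi = 0
  [2/5, -9/10, 1/2, 2/5, 1/5] . pi = 0
  [1/10, 1/10, -9/10, 1/10, 2/5] . pi = 0
  [1/10, 1/2, 1/10, -7/10, 1/5] . pi = 0
  [1, 1, 1, 1, 1] . pi = 1

Solving yields:
  pi_P = 125/1091
  pi_Q = 967/3273
  pi_R = 159/1091
  pi_S = 955/3273
  pi_T = 499/3273

Verification (pi * P):
  125/1091*1/10 + 967/3273*1/10 + 159/1091*1/5 + 955/3273*1/10 + 499/3273*1/10 = 125/1091 = pi_P  (ok)
  125/1091*2/5 + 967/3273*1/10 + 159/1091*1/2 + 955/3273*2/5 + 499/3273*1/5 = 967/3273 = pi_Q  (ok)
  125/1091*1/10 + 967/3273*1/10 + 159/1091*1/10 + 955/3273*1/10 + 499/3273*2/5 = 159/1091 = pi_R  (ok)
  125/1091*1/10 + 967/3273*1/2 + 159/1091*1/10 + 955/3273*3/10 + 499/3273*1/5 = 955/3273 = pi_S  (ok)
  125/1091*3/10 + 967/3273*1/5 + 159/1091*1/10 + 955/3273*1/10 + 499/3273*1/10 = 499/3273 = pi_T  (ok)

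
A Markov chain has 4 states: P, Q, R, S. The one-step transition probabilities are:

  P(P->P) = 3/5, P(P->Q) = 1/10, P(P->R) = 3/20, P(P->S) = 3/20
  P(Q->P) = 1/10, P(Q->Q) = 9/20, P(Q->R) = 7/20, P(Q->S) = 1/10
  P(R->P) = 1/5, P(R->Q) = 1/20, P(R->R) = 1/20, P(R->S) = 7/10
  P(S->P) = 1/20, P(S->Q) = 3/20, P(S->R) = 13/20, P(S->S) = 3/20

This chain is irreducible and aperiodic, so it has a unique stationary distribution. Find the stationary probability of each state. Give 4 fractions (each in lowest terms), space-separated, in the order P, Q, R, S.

Answer: 499/2169 223/1446 1325/4338 673/2169

Derivation:
The stationary distribution satisfies pi = pi * P, i.e.:
  pi_P = 3/5*pi_P + 1/10*pi_Q + 1/5*pi_R + 1/20*pi_S
  pi_Q = 1/10*pi_P + 9/20*pi_Q + 1/20*pi_R + 3/20*pi_S
  pi_R = 3/20*pi_P + 7/20*pi_Q + 1/20*pi_R + 13/20*pi_S
  pi_S = 3/20*pi_P + 1/10*pi_Q + 7/10*pi_R + 3/20*pi_S
with normalization: pi_P + pi_Q + pi_R + pi_S = 1.

Using the first 3 balance equations plus normalization, the linear system A*pi = b is:
  [-2/5, 1/10, 1/5, 1/20] . pi = 0
  [1/10, -11/20, 1/20, 3/20] . pi = 0
  [3/20, 7/20, -19/20, 13/20] . pi = 0
  [1, 1, 1, 1] . pi = 1

Solving yields:
  pi_P = 499/2169
  pi_Q = 223/1446
  pi_R = 1325/4338
  pi_S = 673/2169

Verification (pi * P):
  499/2169*3/5 + 223/1446*1/10 + 1325/4338*1/5 + 673/2169*1/20 = 499/2169 = pi_P  (ok)
  499/2169*1/10 + 223/1446*9/20 + 1325/4338*1/20 + 673/2169*3/20 = 223/1446 = pi_Q  (ok)
  499/2169*3/20 + 223/1446*7/20 + 1325/4338*1/20 + 673/2169*13/20 = 1325/4338 = pi_R  (ok)
  499/2169*3/20 + 223/1446*1/10 + 1325/4338*7/10 + 673/2169*3/20 = 673/2169 = pi_S  (ok)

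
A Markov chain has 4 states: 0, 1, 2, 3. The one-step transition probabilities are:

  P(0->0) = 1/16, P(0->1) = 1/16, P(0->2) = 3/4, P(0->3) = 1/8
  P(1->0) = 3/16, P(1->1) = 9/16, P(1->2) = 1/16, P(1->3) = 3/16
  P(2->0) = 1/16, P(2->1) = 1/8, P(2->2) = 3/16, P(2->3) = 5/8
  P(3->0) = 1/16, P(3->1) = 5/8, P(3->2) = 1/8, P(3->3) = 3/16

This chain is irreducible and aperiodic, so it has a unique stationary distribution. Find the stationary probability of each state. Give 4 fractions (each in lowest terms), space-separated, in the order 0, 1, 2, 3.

The stationary distribution satisfies pi = pi * P, i.e.:
  pi_0 = 1/16*pi_0 + 3/16*pi_1 + 1/16*pi_2 + 1/16*pi_3
  pi_1 = 1/16*pi_0 + 9/16*pi_1 + 1/8*pi_2 + 5/8*pi_3
  pi_2 = 3/4*pi_0 + 1/16*pi_1 + 3/16*pi_2 + 1/8*pi_3
  pi_3 = 1/8*pi_0 + 3/16*pi_1 + 5/8*pi_2 + 3/16*pi_3
with normalization: pi_0 + pi_1 + pi_2 + pi_3 = 1.

Using the first 3 balance equations plus normalization, the linear system A*pi = b is:
  [-15/16, 3/16, 1/16, 1/16] . pi = 0
  [1/16, -7/16, 1/8, 5/8] . pi = 0
  [3/4, 1/16, -13/16, 1/8] . pi = 0
  [1, 1, 1, 1] . pi = 1

Solving yields:
  pi_0 = 515/4382
  pi_1 = 1929/4382
  pi_2 = 799/4382
  pi_3 = 1139/4382

Verification (pi * P):
  515/4382*1/16 + 1929/4382*3/16 + 799/4382*1/16 + 1139/4382*1/16 = 515/4382 = pi_0  (ok)
  515/4382*1/16 + 1929/4382*9/16 + 799/4382*1/8 + 1139/4382*5/8 = 1929/4382 = pi_1  (ok)
  515/4382*3/4 + 1929/4382*1/16 + 799/4382*3/16 + 1139/4382*1/8 = 799/4382 = pi_2  (ok)
  515/4382*1/8 + 1929/4382*3/16 + 799/4382*5/8 + 1139/4382*3/16 = 1139/4382 = pi_3  (ok)

Answer: 515/4382 1929/4382 799/4382 1139/4382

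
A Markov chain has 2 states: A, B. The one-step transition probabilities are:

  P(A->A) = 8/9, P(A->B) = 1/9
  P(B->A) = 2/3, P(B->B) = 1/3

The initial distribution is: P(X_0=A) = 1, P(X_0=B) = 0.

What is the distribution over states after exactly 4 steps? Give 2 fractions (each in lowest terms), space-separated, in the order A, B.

Answer: 5626/6561 935/6561

Derivation:
Propagating the distribution step by step (d_{t+1} = d_t * P):
d_0 = (A=1, B=0)
  d_1[A] = 1*8/9 + 0*2/3 = 8/9
  d_1[B] = 1*1/9 + 0*1/3 = 1/9
d_1 = (A=8/9, B=1/9)
  d_2[A] = 8/9*8/9 + 1/9*2/3 = 70/81
  d_2[B] = 8/9*1/9 + 1/9*1/3 = 11/81
d_2 = (A=70/81, B=11/81)
  d_3[A] = 70/81*8/9 + 11/81*2/3 = 626/729
  d_3[B] = 70/81*1/9 + 11/81*1/3 = 103/729
d_3 = (A=626/729, B=103/729)
  d_4[A] = 626/729*8/9 + 103/729*2/3 = 5626/6561
  d_4[B] = 626/729*1/9 + 103/729*1/3 = 935/6561
d_4 = (A=5626/6561, B=935/6561)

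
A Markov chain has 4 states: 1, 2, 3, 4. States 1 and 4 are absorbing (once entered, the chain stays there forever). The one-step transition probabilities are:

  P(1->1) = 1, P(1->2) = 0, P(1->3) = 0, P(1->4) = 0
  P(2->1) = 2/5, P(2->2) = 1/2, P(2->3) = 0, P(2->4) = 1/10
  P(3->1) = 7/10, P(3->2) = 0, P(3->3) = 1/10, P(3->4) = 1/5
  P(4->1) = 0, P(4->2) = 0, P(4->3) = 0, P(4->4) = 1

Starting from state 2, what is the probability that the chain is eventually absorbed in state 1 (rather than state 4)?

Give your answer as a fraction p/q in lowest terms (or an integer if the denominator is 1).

Answer: 4/5

Derivation:
Let a_i = P(absorbed in 1 | start in state i).
Boundary conditions: a_1 = 1, a_4 = 0.
For each transient state i, a_i = sum_j P(i->j) * a_j:
  a_2 = 2/5*a_1 + 1/2*a_2 + 0*a_3 + 1/10*a_4
  a_3 = 7/10*a_1 + 0*a_2 + 1/10*a_3 + 1/5*a_4

Substituting a_1 = 1 and a_4 = 0, rearrange to (I - Q) a = r where r[i] = P(i -> 1):
  [1/2, 0] . (a_2, a_3) = 2/5
  [0, 9/10] . (a_2, a_3) = 7/10

Solving yields:
  a_2 = 4/5
  a_3 = 7/9

Starting state is 2, so the absorption probability is a_2 = 4/5.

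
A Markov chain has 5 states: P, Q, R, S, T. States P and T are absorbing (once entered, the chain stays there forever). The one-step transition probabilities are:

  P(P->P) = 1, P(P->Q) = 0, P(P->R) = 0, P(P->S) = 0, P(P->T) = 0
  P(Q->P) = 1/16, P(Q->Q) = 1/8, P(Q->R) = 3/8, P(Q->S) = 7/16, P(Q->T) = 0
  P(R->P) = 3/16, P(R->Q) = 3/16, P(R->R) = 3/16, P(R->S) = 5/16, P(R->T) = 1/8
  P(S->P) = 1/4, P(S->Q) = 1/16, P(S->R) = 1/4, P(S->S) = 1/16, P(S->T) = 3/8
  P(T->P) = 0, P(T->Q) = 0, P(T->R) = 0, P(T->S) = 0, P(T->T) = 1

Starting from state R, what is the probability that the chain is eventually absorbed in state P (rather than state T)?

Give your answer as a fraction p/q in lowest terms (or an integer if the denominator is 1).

Answer: 1023/1975

Derivation:
Let a_i = P(absorbed in P | start in state i).
Boundary conditions: a_P = 1, a_T = 0.
For each transient state i, a_i = sum_j P(i->j) * a_j:
  a_Q = 1/16*a_P + 1/8*a_Q + 3/8*a_R + 7/16*a_S + 0*a_T
  a_R = 3/16*a_P + 3/16*a_Q + 3/16*a_R + 5/16*a_S + 1/8*a_T
  a_S = 1/4*a_P + 1/16*a_Q + 1/4*a_R + 1/16*a_S + 3/8*a_T

Substituting a_P = 1 and a_T = 0, rearrange to (I - Q) a = r where r[i] = P(i -> P):
  [7/8, -3/8, -7/16] . (a_Q, a_R, a_S) = 1/16
  [-3/16, 13/16, -5/16] . (a_Q, a_R, a_S) = 3/16
  [-1/16, -1/4, 15/16] . (a_Q, a_R, a_S) = 1/4

Solving yields:
  a_Q = 1013/1975
  a_R = 1023/1975
  a_S = 867/1975

Starting state is R, so the absorption probability is a_R = 1023/1975.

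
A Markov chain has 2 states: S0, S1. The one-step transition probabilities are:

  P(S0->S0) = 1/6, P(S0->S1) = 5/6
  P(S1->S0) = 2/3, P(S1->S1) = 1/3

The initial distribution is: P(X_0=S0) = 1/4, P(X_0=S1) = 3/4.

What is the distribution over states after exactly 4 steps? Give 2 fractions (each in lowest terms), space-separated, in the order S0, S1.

Answer: 83/192 109/192

Derivation:
Propagating the distribution step by step (d_{t+1} = d_t * P):
d_0 = (S0=1/4, S1=3/4)
  d_1[S0] = 1/4*1/6 + 3/4*2/3 = 13/24
  d_1[S1] = 1/4*5/6 + 3/4*1/3 = 11/24
d_1 = (S0=13/24, S1=11/24)
  d_2[S0] = 13/24*1/6 + 11/24*2/3 = 19/48
  d_2[S1] = 13/24*5/6 + 11/24*1/3 = 29/48
d_2 = (S0=19/48, S1=29/48)
  d_3[S0] = 19/48*1/6 + 29/48*2/3 = 15/32
  d_3[S1] = 19/48*5/6 + 29/48*1/3 = 17/32
d_3 = (S0=15/32, S1=17/32)
  d_4[S0] = 15/32*1/6 + 17/32*2/3 = 83/192
  d_4[S1] = 15/32*5/6 + 17/32*1/3 = 109/192
d_4 = (S0=83/192, S1=109/192)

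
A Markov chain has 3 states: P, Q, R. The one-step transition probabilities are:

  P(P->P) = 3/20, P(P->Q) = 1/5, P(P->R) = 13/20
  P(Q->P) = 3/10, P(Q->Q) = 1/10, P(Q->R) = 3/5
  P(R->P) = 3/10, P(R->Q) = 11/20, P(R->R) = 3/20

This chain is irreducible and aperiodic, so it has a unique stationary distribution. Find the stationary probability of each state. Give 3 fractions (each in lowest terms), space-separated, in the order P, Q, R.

The stationary distribution satisfies pi = pi * P, i.e.:
  pi_P = 3/20*pi_P + 3/10*pi_Q + 3/10*pi_R
  pi_Q = 1/5*pi_P + 1/10*pi_Q + 11/20*pi_R
  pi_R = 13/20*pi_P + 3/5*pi_Q + 3/20*pi_R
with normalization: pi_P + pi_Q + pi_R = 1.

Using the first 2 balance equations plus normalization, the linear system A*pi = b is:
  [-17/20, 3/10, 3/10] . pi = 0
  [1/5, -9/10, 11/20] . pi = 0
  [1, 1, 1] . pi = 1

Solving yields:
  pi_P = 6/23
  pi_Q = 211/667
  pi_R = 282/667

Verification (pi * P):
  6/23*3/20 + 211/667*3/10 + 282/667*3/10 = 6/23 = pi_P  (ok)
  6/23*1/5 + 211/667*1/10 + 282/667*11/20 = 211/667 = pi_Q  (ok)
  6/23*13/20 + 211/667*3/5 + 282/667*3/20 = 282/667 = pi_R  (ok)

Answer: 6/23 211/667 282/667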